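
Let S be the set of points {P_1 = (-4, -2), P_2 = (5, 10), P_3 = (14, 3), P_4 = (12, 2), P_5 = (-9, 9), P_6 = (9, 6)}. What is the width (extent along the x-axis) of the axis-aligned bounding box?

23

max x = 14, min x = -9, so width = 23.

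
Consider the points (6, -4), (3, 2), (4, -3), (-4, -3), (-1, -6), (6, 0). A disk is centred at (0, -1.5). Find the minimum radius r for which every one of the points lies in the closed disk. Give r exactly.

The required radius is the distance from (0, -1.5) to the farthest point.
Squared distances: 42.25, 21.25, 18.25, 18.25, 21.25, 38.25.
Maximum is 42.25, attained at (6, -4).
r = √(42.25) = 6.5.

6.5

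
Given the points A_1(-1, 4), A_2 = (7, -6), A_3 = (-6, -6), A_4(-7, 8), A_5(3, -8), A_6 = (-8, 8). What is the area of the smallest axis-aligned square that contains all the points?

256

The bounding box has width 15 and height 16.
An axis-aligned square enclosing the set must have side ≥ max(width, height).
So the minimum side is max(15, 16) = 16.
Area = 16² = 256.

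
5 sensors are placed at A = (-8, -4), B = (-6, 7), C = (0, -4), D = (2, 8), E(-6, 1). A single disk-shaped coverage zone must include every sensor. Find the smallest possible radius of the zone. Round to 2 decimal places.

By Welzl's lemma the MEC is supported by two points (diametrically opposite) or three points (on a circumcircle).
The farthest pair is A–D with squared distance 244. The circle on this segment as diameter has centre (-3, 2) and r² = 244/4 = 61.
Check B: distance² to centre = 34 ≤ 61, so it lies inside.
All remaining points lie in this disk, and no smaller disk contains both endpoints, so this is the minimum enclosing circle.
r = √61 ≈ 7.81.

7.81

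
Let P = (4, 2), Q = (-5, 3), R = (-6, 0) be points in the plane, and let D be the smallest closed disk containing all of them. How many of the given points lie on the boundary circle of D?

Side lengths²: PQ² = 82, PR² = 104, QR² = 10.
Since PR² = 104 ≥ 82 + 10 = 92, the angle opposite PR is not acute, so the smallest enclosing circle has PR as diameter.
Centre = midpoint of PR = (-1, 1), r² = 104/4 = 26.
The points at distance exactly r from the centre are P, R — 2 points.

2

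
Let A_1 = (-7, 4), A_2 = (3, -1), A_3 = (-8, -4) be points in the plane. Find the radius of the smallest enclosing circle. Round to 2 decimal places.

Side lengths²: A_1A_2² = 125, A_1A_3² = 65, A_2A_3² = 130.
Since A_2A_3² = 130 < 125 + 65 = 190, the triangle is acute, so the smallest enclosing circle is the circumcircle.
Circumcentre = (-103/34, -19/34), r² = 21125/578.
r = √(21125/578) ≈ 6.05.

6.05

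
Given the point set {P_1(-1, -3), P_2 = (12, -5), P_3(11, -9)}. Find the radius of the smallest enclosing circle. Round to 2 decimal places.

Side lengths²: P_1P_2² = 173, P_1P_3² = 180, P_2P_3² = 17.
Since P_1P_3² = 180 < 173 + 17 = 190, the triangle is acute, so the smallest enclosing circle is the circumcircle.
Circumcentre = (95/18, -49/9), r² = 14705/324.
r = √(14705/324) ≈ 6.74.

6.74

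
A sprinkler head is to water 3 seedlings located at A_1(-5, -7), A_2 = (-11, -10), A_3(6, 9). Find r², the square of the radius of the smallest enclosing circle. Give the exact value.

Side lengths²: A_1A_2² = 45, A_1A_3² = 377, A_2A_3² = 650.
Since A_2A_3² = 650 ≥ 377 + 45 = 422, the angle opposite A_2A_3 is not acute, so the smallest enclosing circle has A_2A_3 as diameter.
Centre = midpoint of A_2A_3 = (-2.5, -0.5), r² = 650/4 = 162.5.

162.5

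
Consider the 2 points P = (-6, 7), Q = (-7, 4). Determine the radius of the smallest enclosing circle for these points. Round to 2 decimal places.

1.58

The smallest circle enclosing two points has them as diameter endpoints.
Centre = midpoint = (-6.5, 5.5); r² = |PQ|²/4 = 10/4 = 2.5.
r = √(2.5) ≈ 1.58.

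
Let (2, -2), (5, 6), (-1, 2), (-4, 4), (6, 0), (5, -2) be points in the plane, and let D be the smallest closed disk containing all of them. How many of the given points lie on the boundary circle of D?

3

By Welzl's lemma the MEC is supported by two points (diametrically opposite) or three points (on a circumcircle).
The minimum enclosing circle is determined by three boundary points: (5, 6), (-4, 4), (5, -2).
Their circumcentre is (7/6, 2) with r² = 1105/36.
The farthest remaining point (6, 0) is at distance² 985/36 ≤ 1105/36.
The points at distance exactly r from the centre are (5, 6), (-4, 4), (5, -2) — 3 points.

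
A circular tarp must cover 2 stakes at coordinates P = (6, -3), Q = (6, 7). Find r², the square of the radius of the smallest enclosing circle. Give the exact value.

25

The smallest circle enclosing two points has them as diameter endpoints.
Centre = midpoint = (6, 2); r² = |PQ|²/4 = 100/4 = 25.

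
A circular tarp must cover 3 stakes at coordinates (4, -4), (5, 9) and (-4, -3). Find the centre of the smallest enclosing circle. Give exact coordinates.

(11/14, 39/14)

Call the three points A, B, C in the order given.
Side lengths²: AB² = 170, AC² = 65, BC² = 225.
Since BC² = 225 < 170 + 65 = 235, the triangle is acute, so the smallest enclosing circle is the circumcircle.
Circumcentre = (11/14, 39/14), r² = 5525/98.
Centre = (11/14, 39/14).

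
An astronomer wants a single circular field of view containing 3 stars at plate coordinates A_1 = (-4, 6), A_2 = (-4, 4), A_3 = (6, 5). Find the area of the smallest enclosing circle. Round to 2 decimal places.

80.12

Side lengths²: A_1A_2² = 4, A_1A_3² = 101, A_2A_3² = 101.
Since A_2A_3² = 101 < 101 + 4 = 105, the triangle is acute, so the smallest enclosing circle is the circumcircle.
Circumcentre = (0.95, 5), r² = 25.5025.
Area = π·r² = π·25.5025 ≈ 80.12.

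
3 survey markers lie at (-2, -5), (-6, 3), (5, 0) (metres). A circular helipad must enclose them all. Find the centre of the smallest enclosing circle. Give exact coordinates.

(-14/19, 12/19)

Call the three points A, B, C in the order given.
Side lengths²: AB² = 80, AC² = 74, BC² = 130.
Since BC² = 130 < 80 + 74 = 154, the triangle is acute, so the smallest enclosing circle is the circumcircle.
Circumcentre = (-14/19, 12/19), r² = 12025/361.
Centre = (-14/19, 12/19).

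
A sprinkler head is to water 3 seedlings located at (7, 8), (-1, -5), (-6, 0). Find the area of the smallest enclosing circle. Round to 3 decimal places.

193.372

Call the three points A, B, C in the order given.
Side lengths²: AB² = 233, AC² = 233, BC² = 50.
Since AC² = 233 < 233 + 50 = 283, the triangle is acute, so the smallest enclosing circle is the circumcircle.
Circumcentre = (61/42, 103/42), r² = 54289/882.
Area = π·r² = π·54289/882 ≈ 193.372.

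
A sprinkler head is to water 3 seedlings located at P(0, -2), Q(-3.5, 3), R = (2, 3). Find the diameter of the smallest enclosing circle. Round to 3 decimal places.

6.573

Side lengths²: PQ² = 37.25, PR² = 29, QR² = 30.25.
Since PQ² = 37.25 < 30.25 + 29 = 59.25, the triangle is acute, so the smallest enclosing circle is the circumcircle.
Circumcentre = (-0.75, 1.2), r² = 10.8025.
Diameter = 2r = 2√(10.8025) ≈ 6.573.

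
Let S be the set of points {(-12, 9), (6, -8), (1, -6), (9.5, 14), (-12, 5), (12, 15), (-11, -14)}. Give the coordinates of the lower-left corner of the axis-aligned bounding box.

(-12, -14)

x-range [-12, 12], y-range [-14, 15].
The lower-left corner is (-12, -14).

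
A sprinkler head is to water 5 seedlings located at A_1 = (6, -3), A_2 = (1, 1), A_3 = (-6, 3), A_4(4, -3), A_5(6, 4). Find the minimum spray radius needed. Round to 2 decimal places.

6.73

The minimum enclosing circle of a finite set is fixed by two of the points (as a diameter) or three (as a circumcircle).
The minimum enclosing circle is determined by three boundary points: A_1, A_3, A_5.
Their circumcentre is (0.25, 0.5) with r² = 45.3125.
The farthest remaining point A_4 is at distance² 26.3125 ≤ 45.3125.
r = √(45.3125) ≈ 6.73.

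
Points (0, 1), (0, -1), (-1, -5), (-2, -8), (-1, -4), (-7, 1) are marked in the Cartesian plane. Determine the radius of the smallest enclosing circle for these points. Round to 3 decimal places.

5.273

By Welzl's lemma the MEC is supported by two points (diametrically opposite) or three points (on a circumcircle).
The minimum enclosing circle is determined by three boundary points: (0, 1), (-2, -8), (-7, 1).
Their circumcentre is (-3.5, -53/18) with r² = 4505/162.
The farthest remaining point (0, -1) is at distance² 2597/162 ≤ 4505/162.
r = √(4505/162) ≈ 5.273.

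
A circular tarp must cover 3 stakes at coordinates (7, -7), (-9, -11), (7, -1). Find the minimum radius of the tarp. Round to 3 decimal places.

9.434

Call the three points A, B, C in the order given.
Side lengths²: AB² = 272, AC² = 36, BC² = 356.
Since BC² = 356 ≥ 272 + 36 = 308, the angle opposite BC is not acute, so the smallest enclosing circle has BC as diameter.
Centre = midpoint of BC = (-1, -6), r² = 356/4 = 89.
r = √89 ≈ 9.434.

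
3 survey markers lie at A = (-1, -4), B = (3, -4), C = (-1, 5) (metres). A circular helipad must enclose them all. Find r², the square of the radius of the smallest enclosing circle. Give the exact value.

Side lengths²: AB² = 16, AC² = 81, BC² = 97.
Since BC² = 97 ≥ 81 + 16 = 97, the angle opposite BC is not acute, so the smallest enclosing circle has BC as diameter.
Centre = midpoint of BC = (1, 0.5), r² = 97/4 = 24.25.

24.25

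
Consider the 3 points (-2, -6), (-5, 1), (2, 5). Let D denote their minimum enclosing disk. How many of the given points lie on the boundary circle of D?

2

Call the three points A, B, C in the order given.
Side lengths²: AB² = 58, AC² = 137, BC² = 65.
Since AC² = 137 ≥ 65 + 58 = 123, the angle opposite AC is not acute, so the smallest enclosing circle has AC as diameter.
Centre = midpoint of AC = (0, -0.5), r² = 137/4 = 34.25.
The points at distance exactly r from the centre are (-2, -6), (2, 5) — 2 points.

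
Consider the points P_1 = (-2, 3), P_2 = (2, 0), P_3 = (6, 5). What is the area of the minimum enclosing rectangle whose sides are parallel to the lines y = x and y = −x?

35

In coordinates u = x + y, v = x − y the rectangle is axis-aligned; the map (x,y)→(u,v) scales areas by 2.
u-values: 1, 2, 11; range = 11 − 1 = 10.
v-values: -5, 2, 1; range = 2 − (-5) = 7.
Area = (10 × 7) / 2 = 35.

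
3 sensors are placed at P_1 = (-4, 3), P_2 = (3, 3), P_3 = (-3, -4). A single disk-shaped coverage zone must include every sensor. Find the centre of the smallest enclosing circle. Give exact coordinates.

(-0.5, -1/14)

Side lengths²: P_1P_2² = 49, P_1P_3² = 50, P_2P_3² = 85.
Since P_2P_3² = 85 < 50 + 49 = 99, the triangle is acute, so the smallest enclosing circle is the circumcircle.
Circumcentre = (-0.5, -1/14), r² = 2125/98.
Centre = (-0.5, -1/14).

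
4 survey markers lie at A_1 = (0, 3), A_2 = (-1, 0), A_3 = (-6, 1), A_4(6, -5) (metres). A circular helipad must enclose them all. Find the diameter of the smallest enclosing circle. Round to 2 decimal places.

13.42

The farthest pair is A_3–A_4 with squared distance 180. The circle on this segment as diameter has centre (0, -2) and r² = 180/4 = 45.
Check A_1: distance² to centre = 25 ≤ 45, so it lies inside.
All remaining points lie in this disk, and no smaller disk contains both endpoints, so this is the minimum enclosing circle.
Diameter = 2r = 2√45 ≈ 13.42.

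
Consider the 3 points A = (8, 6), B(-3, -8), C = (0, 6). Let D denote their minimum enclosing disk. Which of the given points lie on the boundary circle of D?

Side lengths²: AB² = 317, AC² = 64, BC² = 205.
Since AB² = 317 ≥ 205 + 64 = 269, the angle opposite AB is not acute, so the smallest enclosing circle has AB as diameter.
Centre = midpoint of AB = (2.5, -1), r² = 317/4 = 79.25.
The points at distance exactly r from the centre are A, B — 2 points.

A, B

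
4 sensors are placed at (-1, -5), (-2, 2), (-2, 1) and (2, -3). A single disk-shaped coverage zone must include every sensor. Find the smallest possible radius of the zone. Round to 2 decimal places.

By Welzl's lemma the MEC is supported by two points (diametrically opposite) or three points (on a circumcircle).
The minimum enclosing circle is determined by three boundary points: (-1, -5), (-2, 2), (2, -3).
Their circumcentre is (-55/46, -67/46) with r² = 13325/1058.
The farthest remaining point (-2, 1) is at distance² 7069/1058 ≤ 13325/1058.
r = √(13325/1058) ≈ 3.55.

3.55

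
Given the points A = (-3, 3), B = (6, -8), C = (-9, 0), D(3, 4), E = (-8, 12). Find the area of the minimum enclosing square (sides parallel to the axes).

400

The bounding box has width 15 and height 20.
An axis-aligned square enclosing the set must have side ≥ max(width, height).
So the minimum side is max(15, 20) = 20.
Area = 20² = 400.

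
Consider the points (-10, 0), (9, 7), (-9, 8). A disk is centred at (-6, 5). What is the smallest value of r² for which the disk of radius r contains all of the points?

229

The required radius is the distance from (-6, 5) to the farthest point.
Squared distances: 41, 229, 18.
Maximum is 229, attained at (9, 7).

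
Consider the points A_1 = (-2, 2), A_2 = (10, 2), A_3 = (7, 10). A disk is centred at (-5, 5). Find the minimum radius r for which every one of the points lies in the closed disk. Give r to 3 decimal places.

The required radius is the distance from (-5, 5) to the farthest point.
Squared distances: 18, 234, 169.
Maximum is 234, attained at A_2.
r = √234 ≈ 15.297.

15.297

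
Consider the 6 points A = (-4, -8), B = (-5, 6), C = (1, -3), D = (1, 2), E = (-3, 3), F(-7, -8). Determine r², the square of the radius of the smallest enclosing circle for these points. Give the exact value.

26650/529

The minimum enclosing circle of a finite set is fixed by two of the points (as a diameter) or three (as a circumcircle).
The minimum enclosing circle is determined by three boundary points: B, D, F.
Their circumcentre is (-124/23, -25/23) with r² = 26650/529.
The farthest remaining point A is at distance² 26305/529 ≤ 26650/529.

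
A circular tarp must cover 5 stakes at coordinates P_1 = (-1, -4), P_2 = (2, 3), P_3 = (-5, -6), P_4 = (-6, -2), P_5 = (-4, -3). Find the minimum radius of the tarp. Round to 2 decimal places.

The farthest pair is P_2–P_3 with squared distance 130. The circle on this segment as diameter has centre (-1.5, -1.5) and r² = 130/4 = 32.5.
Check P_1: distance² to centre = 6.5 ≤ 32.5, so it lies inside.
All remaining points lie in this disk, and no smaller disk contains both endpoints, so this is the minimum enclosing circle.
r = √(32.5) ≈ 5.70.

5.70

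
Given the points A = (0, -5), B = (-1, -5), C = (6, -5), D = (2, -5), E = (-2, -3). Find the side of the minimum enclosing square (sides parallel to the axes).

8

The bounding box has width 8 and height 2.
An axis-aligned square enclosing the set must have side ≥ max(width, height).
So the minimum side is max(8, 2) = 8.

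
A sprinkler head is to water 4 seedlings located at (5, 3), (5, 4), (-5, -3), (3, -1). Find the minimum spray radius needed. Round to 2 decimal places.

6.10

The minimum enclosing circle of a finite set is fixed by two of the points (as a diameter) or three (as a circumcircle).
The farthest pair is (5, 4)–(-5, -3) with squared distance 149. The circle on this segment as diameter has centre (0, 0.5) and r² = 149/4 = 37.25.
Check (5, 3): distance² to centre = 31.25 ≤ 37.25, so it lies inside.
All remaining points lie in this disk, and no smaller disk contains both endpoints, so this is the minimum enclosing circle.
r = √(37.25) ≈ 6.10.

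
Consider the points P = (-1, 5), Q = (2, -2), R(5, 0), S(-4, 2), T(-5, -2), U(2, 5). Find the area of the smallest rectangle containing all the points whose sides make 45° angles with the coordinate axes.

77

In coordinates u = x + y, v = x − y the rectangle is axis-aligned; the map (x,y)→(u,v) scales areas by 2.
u-values: 4, 0, 5, -2, -7, 7; range = 7 − (-7) = 14.
v-values: -6, 4, 5, -6, -3, -3; range = 5 − (-6) = 11.
Area = (14 × 11) / 2 = 77.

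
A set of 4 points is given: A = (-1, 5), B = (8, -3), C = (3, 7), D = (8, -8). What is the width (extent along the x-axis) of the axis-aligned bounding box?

max x = 8, min x = -1, so width = 9.

9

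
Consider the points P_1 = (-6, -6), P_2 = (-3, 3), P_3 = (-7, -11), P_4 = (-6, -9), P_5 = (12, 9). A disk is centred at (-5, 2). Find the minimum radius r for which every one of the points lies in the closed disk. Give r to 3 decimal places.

18.385

The required radius is the distance from (-5, 2) to the farthest point.
Squared distances: 65, 5, 173, 122, 338.
Maximum is 338, attained at P_5.
r = √338 ≈ 18.385.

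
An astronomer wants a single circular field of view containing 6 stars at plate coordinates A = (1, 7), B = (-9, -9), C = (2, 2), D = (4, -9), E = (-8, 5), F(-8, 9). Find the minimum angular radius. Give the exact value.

65/6

The minimum enclosing circle is determined by three boundary points: B, D, F.
Their circumcentre is (-2.5, -1/3) with r² = 4225/36.
The farthest remaining point A is at distance² 2377/36 ≤ 4225/36.
r = √(4225/36) = 65/6.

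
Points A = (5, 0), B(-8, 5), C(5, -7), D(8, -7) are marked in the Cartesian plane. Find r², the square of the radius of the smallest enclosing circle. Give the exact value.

A smallest enclosing disk is always determined by at most three of the input points on its boundary.
The farthest pair is B–D with squared distance 400. The circle on this segment as diameter has centre (0, -1) and r² = 400/4 = 100.
Check A: distance² to centre = 26 ≤ 100, so it lies inside.
All remaining points lie in this disk, and no smaller disk contains both endpoints, so this is the minimum enclosing circle.

100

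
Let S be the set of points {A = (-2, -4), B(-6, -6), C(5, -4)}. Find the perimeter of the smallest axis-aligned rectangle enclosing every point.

26

Width = max x − min x = 5 − (-6) = 11.
Height = max y − min y = -4 − (-6) = 2.
Perimeter = 2(11 + 2) = 26.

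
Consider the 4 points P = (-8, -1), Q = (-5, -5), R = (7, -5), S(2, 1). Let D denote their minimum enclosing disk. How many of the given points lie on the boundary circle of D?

2

A smallest enclosing disk is always determined by at most three of the input points on its boundary.
The farthest pair is P–R with squared distance 241. The circle on this segment as diameter has centre (-0.5, -3) and r² = 241/4 = 60.25.
Check Q: distance² to centre = 24.25 ≤ 60.25, so it lies inside.
All remaining points lie in this disk, and no smaller disk contains both endpoints, so this is the minimum enclosing circle.
The points at distance exactly r from the centre are P, R — 2 points.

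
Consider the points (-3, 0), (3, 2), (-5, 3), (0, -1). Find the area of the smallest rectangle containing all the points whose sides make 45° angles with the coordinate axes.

36

In coordinates u = x + y, v = x − y the rectangle is axis-aligned; the map (x,y)→(u,v) scales areas by 2.
u-values: -3, 5, -2, -1; range = 5 − (-3) = 8.
v-values: -3, 1, -8, 1; range = 1 − (-8) = 9.
Area = (8 × 9) / 2 = 36.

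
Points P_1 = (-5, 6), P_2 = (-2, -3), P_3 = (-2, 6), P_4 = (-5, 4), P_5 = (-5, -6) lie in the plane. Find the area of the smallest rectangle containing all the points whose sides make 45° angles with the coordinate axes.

90

In coordinates u = x + y, v = x − y the rectangle is axis-aligned; the map (x,y)→(u,v) scales areas by 2.
u-values: 1, -5, 4, -1, -11; range = 4 − (-11) = 15.
v-values: -11, 1, -8, -9, 1; range = 1 − (-11) = 12.
Area = (15 × 12) / 2 = 90.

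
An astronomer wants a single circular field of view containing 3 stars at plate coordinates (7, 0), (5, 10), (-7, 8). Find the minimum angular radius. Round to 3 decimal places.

8.062

Call the three points A, B, C in the order given.
Side lengths²: AB² = 104, AC² = 260, BC² = 148.
Since AC² = 260 ≥ 148 + 104 = 252, the angle opposite AC is not acute, so the smallest enclosing circle has AC as diameter.
Centre = midpoint of AC = (0, 4), r² = 260/4 = 65.
r = √65 ≈ 8.062.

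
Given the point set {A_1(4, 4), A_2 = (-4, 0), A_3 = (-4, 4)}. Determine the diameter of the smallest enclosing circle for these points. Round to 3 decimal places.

Side lengths²: A_1A_2² = 80, A_1A_3² = 64, A_2A_3² = 16.
Since A_1A_2² = 80 ≥ 64 + 16 = 80, the angle opposite A_1A_2 is not acute, so the smallest enclosing circle has A_1A_2 as diameter.
Centre = midpoint of A_1A_2 = (0, 2), r² = 80/4 = 20.
Diameter = 2r = 2√20 ≈ 8.944.

8.944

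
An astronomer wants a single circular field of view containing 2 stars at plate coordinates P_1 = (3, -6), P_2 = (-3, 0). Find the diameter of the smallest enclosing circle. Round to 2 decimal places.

8.49

The smallest circle enclosing two points has them as diameter endpoints.
Centre = midpoint = (0, -3); r² = |P_1P_2|²/4 = 72/4 = 18.
Diameter = 2r = 2√18 ≈ 8.49.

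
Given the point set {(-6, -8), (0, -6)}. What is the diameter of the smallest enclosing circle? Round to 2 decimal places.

6.32

The smallest circle enclosing two points has them as diameter endpoints.
Centre = midpoint = (-3, -7); r² = |(-6, -8)−(0, -6)|²/4 = 40/4 = 10.
Diameter = 2r = 2√10 ≈ 6.32.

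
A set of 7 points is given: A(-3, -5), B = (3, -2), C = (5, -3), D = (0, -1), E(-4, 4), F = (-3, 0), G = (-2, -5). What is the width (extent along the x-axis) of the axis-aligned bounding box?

9

max x = 5, min x = -4, so width = 9.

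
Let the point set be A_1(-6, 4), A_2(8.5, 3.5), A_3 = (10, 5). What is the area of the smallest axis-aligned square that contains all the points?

The bounding box has width 16 and height 1.5.
An axis-aligned square enclosing the set must have side ≥ max(width, height).
So the minimum side is max(16, 1.5) = 16.
Area = 16² = 256.

256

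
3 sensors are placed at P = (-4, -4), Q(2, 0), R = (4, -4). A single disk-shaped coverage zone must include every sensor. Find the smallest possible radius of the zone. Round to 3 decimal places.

Side lengths²: PQ² = 52, PR² = 64, QR² = 20.
Since PR² = 64 < 52 + 20 = 72, the triangle is acute, so the smallest enclosing circle is the circumcircle.
Circumcentre = (0, -3.5), r² = 16.25.
r = √(16.25) ≈ 4.031.

4.031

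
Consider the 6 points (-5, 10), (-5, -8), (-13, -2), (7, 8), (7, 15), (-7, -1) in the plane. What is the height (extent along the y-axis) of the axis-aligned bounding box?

23

max y = 15, min y = -8, so height = 23.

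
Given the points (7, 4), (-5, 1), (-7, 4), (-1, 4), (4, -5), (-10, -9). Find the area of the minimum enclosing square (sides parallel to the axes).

289

The bounding box has width 17 and height 13.
An axis-aligned square enclosing the set must have side ≥ max(width, height).
So the minimum side is max(17, 13) = 17.
Area = 17² = 289.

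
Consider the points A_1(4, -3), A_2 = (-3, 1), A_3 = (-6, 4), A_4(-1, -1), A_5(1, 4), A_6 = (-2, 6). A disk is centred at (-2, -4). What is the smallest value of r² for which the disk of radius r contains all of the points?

The required radius is the distance from (-2, -4) to the farthest point.
Squared distances: 37, 26, 80, 10, 73, 100.
Maximum is 100, attained at A_6.

100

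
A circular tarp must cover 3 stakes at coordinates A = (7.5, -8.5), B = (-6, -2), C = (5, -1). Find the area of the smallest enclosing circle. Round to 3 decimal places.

176.322

Side lengths²: AB² = 224.5, AC² = 62.5, BC² = 122.
Since AB² = 224.5 ≥ 122 + 62.5 = 184.5, the angle opposite AB is not acute, so the smallest enclosing circle has AB as diameter.
Centre = midpoint of AB = (0.75, -5.25), r² = 224.5/4 = 56.125.
Area = π·r² = π·56.125 ≈ 176.322.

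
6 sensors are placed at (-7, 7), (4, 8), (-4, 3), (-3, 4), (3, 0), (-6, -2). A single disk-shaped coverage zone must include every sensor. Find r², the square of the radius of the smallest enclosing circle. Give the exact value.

50.02

By Welzl's lemma the MEC is supported by two points (diametrically opposite) or three points (on a circumcircle).
The minimum enclosing circle is determined by three boundary points: (-7, 7), (4, 8), (-6, -2).
Their circumcentre is (-1.1, 3.1) with r² = 50.02.
The farthest remaining point (3, 0) is at distance² 26.42 ≤ 50.02.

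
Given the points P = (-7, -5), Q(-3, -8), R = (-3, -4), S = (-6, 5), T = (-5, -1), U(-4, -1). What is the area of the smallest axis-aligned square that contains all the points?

The bounding box has width 4 and height 13.
An axis-aligned square enclosing the set must have side ≥ max(width, height).
So the minimum side is max(4, 13) = 13.
Area = 13² = 169.

169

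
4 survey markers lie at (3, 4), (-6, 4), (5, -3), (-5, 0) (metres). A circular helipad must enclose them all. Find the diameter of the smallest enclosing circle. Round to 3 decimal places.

A smallest enclosing disk is always determined by at most three of the input points on its boundary.
The farthest pair is (-6, 4)–(5, -3) with squared distance 170. The circle on this segment as diameter has centre (-0.5, 0.5) and r² = 170/4 = 42.5.
Check (3, 4): distance² to centre = 24.5 ≤ 42.5, so it lies inside.
All remaining points lie in this disk, and no smaller disk contains both endpoints, so this is the minimum enclosing circle.
Diameter = 2r = 2√(42.5) ≈ 13.038.

13.038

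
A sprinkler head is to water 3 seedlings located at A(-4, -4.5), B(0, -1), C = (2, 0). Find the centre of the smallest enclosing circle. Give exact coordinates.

(-1, -2.25)

Side lengths²: AB² = 28.25, AC² = 56.25, BC² = 5.
Since AC² = 56.25 ≥ 28.25 + 5 = 33.25, the angle opposite AC is not acute, so the smallest enclosing circle has AC as diameter.
Centre = midpoint of AC = (-1, -2.25), r² = 56.25/4 = 14.0625.
Centre = (-1, -2.25).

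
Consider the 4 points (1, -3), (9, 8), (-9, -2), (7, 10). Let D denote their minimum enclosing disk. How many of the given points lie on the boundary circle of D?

By Welzl's lemma the MEC is supported by two points (diametrically opposite) or three points (on a circumcircle).
The farthest pair is (9, 8)–(-9, -2) with squared distance 424. The circle on this segment as diameter has centre (0, 3) and r² = 424/4 = 106.
Check (1, -3): distance² to centre = 37 ≤ 106, so it lies inside.
All remaining points lie in this disk, and no smaller disk contains both endpoints, so this is the minimum enclosing circle.
The points at distance exactly r from the centre are (9, 8), (-9, -2) — 2 points.

2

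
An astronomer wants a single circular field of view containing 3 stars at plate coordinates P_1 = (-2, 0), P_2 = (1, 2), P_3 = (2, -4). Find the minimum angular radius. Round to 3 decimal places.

3.102

Side lengths²: P_1P_2² = 13, P_1P_3² = 32, P_2P_3² = 37.
Since P_2P_3² = 37 < 32 + 13 = 45, the triangle is acute, so the smallest enclosing circle is the circumcircle.
Circumcentre = (0.9, -1.1), r² = 9.62.
r = √(9.62) ≈ 3.102.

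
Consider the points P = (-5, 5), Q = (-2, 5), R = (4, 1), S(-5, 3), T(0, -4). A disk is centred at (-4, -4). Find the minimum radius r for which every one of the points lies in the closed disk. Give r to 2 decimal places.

9.43

The required radius is the distance from (-4, -4) to the farthest point.
Squared distances: 82, 85, 89, 50, 16.
Maximum is 89, attained at R.
r = √89 ≈ 9.43.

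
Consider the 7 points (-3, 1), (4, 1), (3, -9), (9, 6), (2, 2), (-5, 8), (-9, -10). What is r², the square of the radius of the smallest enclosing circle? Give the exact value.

145

A smallest enclosing disk is always determined by at most three of the input points on its boundary.
The farthest pair is (9, 6)–(-9, -10) with squared distance 580. The circle on this segment as diameter has centre (0, -2) and r² = 580/4 = 145.
Check (-3, 1): distance² to centre = 18 ≤ 145, so it lies inside.
All remaining points lie in this disk, and no smaller disk contains both endpoints, so this is the minimum enclosing circle.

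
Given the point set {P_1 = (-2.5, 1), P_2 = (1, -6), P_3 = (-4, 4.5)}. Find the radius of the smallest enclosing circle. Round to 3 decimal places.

5.815

Side lengths²: P_1P_2² = 61.25, P_1P_3² = 14.5, P_2P_3² = 135.25.
Since P_2P_3² = 135.25 ≥ 61.25 + 14.5 = 75.75, the angle opposite P_2P_3 is not acute, so the smallest enclosing circle has P_2P_3 as diameter.
Centre = midpoint of P_2P_3 = (-1.5, -0.75), r² = 135.25/4 = 33.8125.
r = √(33.8125) ≈ 5.815.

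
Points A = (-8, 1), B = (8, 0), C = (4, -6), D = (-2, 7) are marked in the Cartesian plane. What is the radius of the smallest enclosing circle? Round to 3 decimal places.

The farthest pair is A–B with squared distance 257. The circle on this segment as diameter has centre (0, 0.5) and r² = 257/4 = 64.25.
Check C: distance² to centre = 58.25 ≤ 64.25, so it lies inside.
All remaining points lie in this disk, and no smaller disk contains both endpoints, so this is the minimum enclosing circle.
r = √(64.25) ≈ 8.016.

8.016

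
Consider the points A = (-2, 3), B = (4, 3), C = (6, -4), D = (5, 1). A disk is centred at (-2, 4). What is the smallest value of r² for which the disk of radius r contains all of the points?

The required radius is the distance from (-2, 4) to the farthest point.
Squared distances: 1, 37, 128, 58.
Maximum is 128, attained at C.

128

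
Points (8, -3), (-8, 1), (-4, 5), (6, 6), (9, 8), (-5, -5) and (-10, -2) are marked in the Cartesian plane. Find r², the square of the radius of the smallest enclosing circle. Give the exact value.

A smallest enclosing disk is always determined by at most three of the input points on its boundary.
The farthest pair is (9, 8)–(-10, -2) with squared distance 461. The circle on this segment as diameter has centre (-0.5, 3) and r² = 461/4 = 115.25.
Check (8, -3): distance² to centre = 108.25 ≤ 115.25, so it lies inside.
All remaining points lie in this disk, and no smaller disk contains both endpoints, so this is the minimum enclosing circle.

115.25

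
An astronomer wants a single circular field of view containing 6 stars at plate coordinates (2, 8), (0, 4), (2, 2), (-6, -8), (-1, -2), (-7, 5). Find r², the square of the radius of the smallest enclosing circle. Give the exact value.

80

By Welzl's lemma the MEC is supported by two points (diametrically opposite) or three points (on a circumcircle).
The farthest pair is (2, 8)–(-6, -8) with squared distance 320. The circle on this segment as diameter has centre (-2, 0) and r² = 320/4 = 80.
Check (0, 4): distance² to centre = 20 ≤ 80, so it lies inside.
All remaining points lie in this disk, and no smaller disk contains both endpoints, so this is the minimum enclosing circle.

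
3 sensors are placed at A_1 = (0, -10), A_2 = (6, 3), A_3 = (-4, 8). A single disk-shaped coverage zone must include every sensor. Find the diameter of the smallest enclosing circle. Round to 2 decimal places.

18.44

Side lengths²: A_1A_2² = 205, A_1A_3² = 340, A_2A_3² = 125.
Since A_1A_3² = 340 ≥ 205 + 125 = 330, the angle opposite A_1A_3 is not acute, so the smallest enclosing circle has A_1A_3 as diameter.
Centre = midpoint of A_1A_3 = (-2, -1), r² = 340/4 = 85.
Diameter = 2r = 2√85 ≈ 18.44.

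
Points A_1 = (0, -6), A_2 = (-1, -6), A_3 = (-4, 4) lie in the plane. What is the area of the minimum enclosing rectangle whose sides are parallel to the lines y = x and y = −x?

In coordinates u = x + y, v = x − y the rectangle is axis-aligned; the map (x,y)→(u,v) scales areas by 2.
u-values: -6, -7, 0; range = 0 − (-7) = 7.
v-values: 6, 5, -8; range = 6 − (-8) = 14.
Area = (7 × 14) / 2 = 49.

49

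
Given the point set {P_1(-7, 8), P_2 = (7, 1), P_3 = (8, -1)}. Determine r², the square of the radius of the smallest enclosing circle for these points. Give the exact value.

76.5

Side lengths²: P_1P_2² = 245, P_1P_3² = 306, P_2P_3² = 5.
Since P_1P_3² = 306 ≥ 245 + 5 = 250, the angle opposite P_1P_3 is not acute, so the smallest enclosing circle has P_1P_3 as diameter.
Centre = midpoint of P_1P_3 = (0.5, 3.5), r² = 306/4 = 76.5.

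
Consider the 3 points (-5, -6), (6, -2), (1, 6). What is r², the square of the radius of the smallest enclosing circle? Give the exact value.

Call the three points A, B, C in the order given.
Side lengths²: AB² = 137, AC² = 180, BC² = 89.
Since AC² = 180 < 137 + 89 = 226, the triangle is acute, so the smallest enclosing circle is the circumcircle.
Circumcentre = (-13/18, -23/36), r² = 60965/1296.

60965/1296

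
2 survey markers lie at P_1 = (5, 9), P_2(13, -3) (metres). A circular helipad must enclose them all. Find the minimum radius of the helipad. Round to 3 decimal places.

The smallest circle enclosing two points has them as diameter endpoints.
Centre = midpoint = (9, 3); r² = |P_1P_2|²/4 = 208/4 = 52.
r = √52 ≈ 7.211.

7.211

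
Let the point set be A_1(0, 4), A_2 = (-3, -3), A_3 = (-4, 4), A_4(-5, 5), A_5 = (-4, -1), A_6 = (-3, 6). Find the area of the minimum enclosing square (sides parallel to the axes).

81

The bounding box has width 5 and height 9.
An axis-aligned square enclosing the set must have side ≥ max(width, height).
So the minimum side is max(5, 9) = 9.
Area = 9² = 81.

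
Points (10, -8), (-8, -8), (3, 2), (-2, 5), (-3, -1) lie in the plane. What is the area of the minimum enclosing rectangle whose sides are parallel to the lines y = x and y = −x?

In coordinates u = x + y, v = x − y the rectangle is axis-aligned; the map (x,y)→(u,v) scales areas by 2.
u-values: 2, -16, 5, 3, -4; range = 5 − (-16) = 21.
v-values: 18, 0, 1, -7, -2; range = 18 − (-7) = 25.
Area = (21 × 25) / 2 = 262.5.

262.5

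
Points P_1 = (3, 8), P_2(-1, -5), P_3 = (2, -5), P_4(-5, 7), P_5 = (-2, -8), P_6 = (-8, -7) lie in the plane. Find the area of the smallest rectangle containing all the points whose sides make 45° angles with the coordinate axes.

247

In coordinates u = x + y, v = x − y the rectangle is axis-aligned; the map (x,y)→(u,v) scales areas by 2.
u-values: 11, -6, -3, 2, -10, -15; range = 11 − (-15) = 26.
v-values: -5, 4, 7, -12, 6, -1; range = 7 − (-12) = 19.
Area = (26 × 19) / 2 = 247.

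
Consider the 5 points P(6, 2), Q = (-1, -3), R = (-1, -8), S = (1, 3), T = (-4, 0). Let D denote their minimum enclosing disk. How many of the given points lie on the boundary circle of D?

3

By Welzl's lemma the MEC is supported by two points (diametrically opposite) or three points (on a circumcircle).
The minimum enclosing circle is determined by three boundary points: P, R, T.
Their circumcentre is (145/86, -209/86) with r² = 141401/3698.
The farthest remaining point S is at distance² 110785/3698 ≤ 141401/3698.
The points at distance exactly r from the centre are P, R, T — 3 points.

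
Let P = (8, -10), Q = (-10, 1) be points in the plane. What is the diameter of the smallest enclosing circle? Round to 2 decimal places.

The smallest circle enclosing two points has them as diameter endpoints.
Centre = midpoint = (-1, -4.5); r² = |PQ|²/4 = 445/4 = 111.25.
Diameter = 2r = 2√(111.25) ≈ 21.10.

21.10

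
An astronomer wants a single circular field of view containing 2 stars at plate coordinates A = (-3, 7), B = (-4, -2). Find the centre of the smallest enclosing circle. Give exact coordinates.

(-3.5, 2.5)

The smallest circle enclosing two points has them as diameter endpoints.
Centre = midpoint = (-3.5, 2.5); r² = |AB|²/4 = 82/4 = 20.5.
Centre = (-3.5, 2.5).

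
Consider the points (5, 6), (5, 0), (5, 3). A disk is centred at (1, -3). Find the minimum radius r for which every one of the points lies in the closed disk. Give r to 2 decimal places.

9.85

The required radius is the distance from (1, -3) to the farthest point.
Squared distances: 97, 25, 52.
Maximum is 97, attained at (5, 6).
r = √97 ≈ 9.85.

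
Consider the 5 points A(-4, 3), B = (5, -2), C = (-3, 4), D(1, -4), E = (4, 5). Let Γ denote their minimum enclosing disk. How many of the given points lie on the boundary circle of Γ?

A smallest enclosing disk is always determined by at most three of the input points on its boundary.
The minimum enclosing circle is determined by three boundary points: A, B, E.
Their circumcentre is (22/29, 28/29) with r² = 22525/841.
The farthest remaining point D is at distance² 20785/841 ≤ 22525/841.
The points at distance exactly r from the centre are A, B, E — 3 points.

3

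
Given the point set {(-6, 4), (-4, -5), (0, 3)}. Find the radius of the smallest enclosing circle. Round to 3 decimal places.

4.823

Call the three points A, B, C in the order given.
Side lengths²: AB² = 85, AC² = 37, BC² = 80.
Since AB² = 85 < 80 + 37 = 117, the triangle is acute, so the smallest enclosing circle is the circumcircle.
Circumcentre = (-47/13, -5/26), r² = 15725/676.
r = √(15725/676) ≈ 4.823.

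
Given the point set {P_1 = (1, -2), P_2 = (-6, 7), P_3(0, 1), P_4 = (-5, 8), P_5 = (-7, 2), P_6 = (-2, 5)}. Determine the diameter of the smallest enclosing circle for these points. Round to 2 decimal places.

11.66

By Welzl's lemma the MEC is supported by two points (diametrically opposite) or three points (on a circumcircle).
The farthest pair is P_1–P_4 with squared distance 136. The circle on this segment as diameter has centre (-2, 3) and r² = 136/4 = 34.
Check P_2: distance² to centre = 32 ≤ 34, so it lies inside.
All remaining points lie in this disk, and no smaller disk contains both endpoints, so this is the minimum enclosing circle.
Diameter = 2r = 2√34 ≈ 11.66.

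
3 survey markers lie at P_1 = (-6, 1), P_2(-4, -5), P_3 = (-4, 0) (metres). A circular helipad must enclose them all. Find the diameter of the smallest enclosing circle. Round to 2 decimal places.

6.32

Side lengths²: P_1P_2² = 40, P_1P_3² = 5, P_2P_3² = 25.
Since P_1P_2² = 40 ≥ 25 + 5 = 30, the angle opposite P_1P_2 is not acute, so the smallest enclosing circle has P_1P_2 as diameter.
Centre = midpoint of P_1P_2 = (-5, -2), r² = 40/4 = 10.
Diameter = 2r = 2√10 ≈ 6.32.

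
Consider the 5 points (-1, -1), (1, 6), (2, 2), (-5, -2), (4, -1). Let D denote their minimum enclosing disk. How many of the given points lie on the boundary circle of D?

3

The minimum enclosing circle of a finite set is fixed by two of the points (as a diameter) or three (as a circumcircle).
The minimum enclosing circle is determined by three boundary points: (1, 6), (-5, -2), (4, -1).
Their circumcentre is (-26/33, 12/11) with r² = 29725/1089.
The farthest remaining point (2, 2) is at distance² 9364/1089 ≤ 29725/1089.
The points at distance exactly r from the centre are (1, 6), (-5, -2), (4, -1) — 3 points.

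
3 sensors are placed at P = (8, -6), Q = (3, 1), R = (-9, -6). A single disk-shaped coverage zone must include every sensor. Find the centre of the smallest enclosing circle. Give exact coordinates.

Side lengths²: PQ² = 74, PR² = 289, QR² = 193.
Since PR² = 289 ≥ 193 + 74 = 267, the angle opposite PR is not acute, so the smallest enclosing circle has PR as diameter.
Centre = midpoint of PR = (-0.5, -6), r² = 289/4 = 72.25.
Centre = (-0.5, -6).

(-0.5, -6)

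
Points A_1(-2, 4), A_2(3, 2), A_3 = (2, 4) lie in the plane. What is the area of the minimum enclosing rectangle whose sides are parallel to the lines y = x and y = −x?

In coordinates u = x + y, v = x − y the rectangle is axis-aligned; the map (x,y)→(u,v) scales areas by 2.
u-values: 2, 5, 6; range = 6 − 2 = 4.
v-values: -6, 1, -2; range = 1 − (-6) = 7.
Area = (4 × 7) / 2 = 14.

14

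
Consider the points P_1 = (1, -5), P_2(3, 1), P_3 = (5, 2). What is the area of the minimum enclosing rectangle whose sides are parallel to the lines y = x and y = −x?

In coordinates u = x + y, v = x − y the rectangle is axis-aligned; the map (x,y)→(u,v) scales areas by 2.
u-values: -4, 4, 7; range = 7 − (-4) = 11.
v-values: 6, 2, 3; range = 6 − 2 = 4.
Area = (11 × 4) / 2 = 22.

22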